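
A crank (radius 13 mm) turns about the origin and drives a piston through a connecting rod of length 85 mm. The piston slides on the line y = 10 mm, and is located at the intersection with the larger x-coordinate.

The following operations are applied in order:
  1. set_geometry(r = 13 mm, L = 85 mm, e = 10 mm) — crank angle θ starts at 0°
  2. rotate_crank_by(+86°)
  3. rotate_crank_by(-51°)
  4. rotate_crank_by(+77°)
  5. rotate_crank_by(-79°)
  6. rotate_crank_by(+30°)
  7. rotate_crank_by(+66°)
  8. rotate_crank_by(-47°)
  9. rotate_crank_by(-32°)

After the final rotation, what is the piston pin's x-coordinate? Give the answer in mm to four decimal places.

set_geometry: r = 13 mm, L = 85 mm, e = 10 mm; θ ← 0°
rotate_crank_by(+86°): θ ← 0° +86° = 86°
rotate_crank_by(-51°): θ ← 86° -51° = 35°
rotate_crank_by(+77°): θ ← 35° +77° = 112°
rotate_crank_by(-79°): θ ← 112° -79° = 33°
rotate_crank_by(+30°): θ ← 33° +30° = 63°
rotate_crank_by(+66°): θ ← 63° +66° = 129°
rotate_crank_by(-47°): θ ← 129° -47° = 82°
rotate_crank_by(-32°): θ ← 82° -32° = 50°
crank pin P = (r cos θ, r sin θ) = (8.356239, 9.958578)
h = r sin θ − e = 9.958578 − 10 = -0.041422
x = r cos θ + √(L² − h²) = 8.356239 + √(7225.0 − 0.0017) = 8.356239 + 84.999990 = 93.356229

93.3562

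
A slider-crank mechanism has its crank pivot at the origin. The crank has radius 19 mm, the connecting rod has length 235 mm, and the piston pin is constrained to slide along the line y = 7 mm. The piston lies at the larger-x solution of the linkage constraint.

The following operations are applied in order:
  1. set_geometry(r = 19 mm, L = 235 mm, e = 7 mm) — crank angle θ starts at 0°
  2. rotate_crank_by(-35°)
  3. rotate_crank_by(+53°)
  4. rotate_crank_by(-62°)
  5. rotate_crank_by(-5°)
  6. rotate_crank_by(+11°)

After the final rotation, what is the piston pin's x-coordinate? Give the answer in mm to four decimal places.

set_geometry: r = 19 mm, L = 235 mm, e = 7 mm; θ ← 0°
rotate_crank_by(-35°): θ ← 0° -35° = -35°
rotate_crank_by(+53°): θ ← -35° +53° = 18°
rotate_crank_by(-62°): θ ← 18° -62° = -44°
rotate_crank_by(-5°): θ ← -44° -5° = -49°
rotate_crank_by(+11°): θ ← -49° +11° = -38°
crank pin P = (r cos θ, r sin θ) = (14.972204, -11.697568)
h = r sin θ − e = -11.697568 − 7 = -18.697568
x = r cos θ + √(L² − h²) = 14.972204 + √(55225.0 − 349.5991) = 14.972204 + 234.254991 = 249.227196

249.2272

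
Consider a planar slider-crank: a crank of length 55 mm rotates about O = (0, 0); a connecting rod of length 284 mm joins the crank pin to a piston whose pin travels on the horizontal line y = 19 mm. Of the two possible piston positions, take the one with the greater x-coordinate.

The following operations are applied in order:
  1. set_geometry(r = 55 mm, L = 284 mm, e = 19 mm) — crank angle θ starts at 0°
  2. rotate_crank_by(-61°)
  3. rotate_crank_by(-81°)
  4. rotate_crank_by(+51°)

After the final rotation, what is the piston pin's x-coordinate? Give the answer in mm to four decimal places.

273.2321

set_geometry: r = 55 mm, L = 284 mm, e = 19 mm; θ ← 0°
rotate_crank_by(-61°): θ ← 0° -61° = -61°
rotate_crank_by(-81°): θ ← -61° -81° = -142°
rotate_crank_by(+51°): θ ← -142° +51° = -91°
crank pin P = (r cos θ, r sin θ) = (-0.959882, -54.991623)
h = r sin θ − e = -54.991623 − 19 = -73.991623
x = r cos θ + √(L² − h²) = -0.959882 + √(80656.0 − 5474.7603) = -0.959882 + 274.191976 = 273.232094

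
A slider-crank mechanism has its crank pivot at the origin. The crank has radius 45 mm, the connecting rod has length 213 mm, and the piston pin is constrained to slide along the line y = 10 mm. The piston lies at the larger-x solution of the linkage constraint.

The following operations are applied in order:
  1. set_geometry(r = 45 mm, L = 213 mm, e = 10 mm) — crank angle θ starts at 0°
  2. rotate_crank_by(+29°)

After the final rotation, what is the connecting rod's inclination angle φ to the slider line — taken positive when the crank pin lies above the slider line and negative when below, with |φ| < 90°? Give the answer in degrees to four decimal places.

3.1802

set_geometry: r = 45 mm, L = 213 mm, e = 10 mm; θ ← 0°
rotate_crank_by(+29°): θ ← 0° +29° = 29°
crank pin P = (r cos θ, r sin θ) = (39.357887, 21.816433)
h = r sin θ − e = 21.816433 − 10 = 11.816433
sin φ = h / L = 11.816433 / 213 = 0.05547621
φ = arcsin(0.05547621) = 3.180185°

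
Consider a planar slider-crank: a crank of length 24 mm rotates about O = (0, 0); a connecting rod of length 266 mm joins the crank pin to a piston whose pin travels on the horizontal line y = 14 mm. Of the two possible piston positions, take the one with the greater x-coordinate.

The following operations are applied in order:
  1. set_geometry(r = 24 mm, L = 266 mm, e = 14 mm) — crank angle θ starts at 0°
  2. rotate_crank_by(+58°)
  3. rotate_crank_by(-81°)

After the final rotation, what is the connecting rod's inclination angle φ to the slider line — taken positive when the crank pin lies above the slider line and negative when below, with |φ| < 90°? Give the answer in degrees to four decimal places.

set_geometry: r = 24 mm, L = 266 mm, e = 14 mm; θ ← 0°
rotate_crank_by(+58°): θ ← 0° +58° = 58°
rotate_crank_by(-81°): θ ← 58° -81° = -23°
crank pin P = (r cos θ, r sin θ) = (22.092116, -9.377547)
h = r sin θ − e = -9.377547 − 14 = -23.377547
sin φ = h / L = -23.377547 / 266 = -0.08788552
φ = arcsin(-0.08788552) = -5.041974°

-5.0420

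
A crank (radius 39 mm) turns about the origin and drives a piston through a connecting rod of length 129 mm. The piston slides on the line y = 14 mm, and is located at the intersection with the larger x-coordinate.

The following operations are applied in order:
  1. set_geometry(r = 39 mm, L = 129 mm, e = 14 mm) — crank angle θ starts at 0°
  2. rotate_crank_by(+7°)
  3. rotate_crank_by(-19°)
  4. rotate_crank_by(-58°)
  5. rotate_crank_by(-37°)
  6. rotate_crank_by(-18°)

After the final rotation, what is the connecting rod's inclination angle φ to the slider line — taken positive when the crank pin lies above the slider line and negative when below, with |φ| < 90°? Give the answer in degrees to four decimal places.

-20.8656

set_geometry: r = 39 mm, L = 129 mm, e = 14 mm; θ ← 0°
rotate_crank_by(+7°): θ ← 0° +7° = 7°
rotate_crank_by(-19°): θ ← 7° -19° = -12°
rotate_crank_by(-58°): θ ← -12° -58° = -70°
rotate_crank_by(-37°): θ ← -70° -37° = -107°
rotate_crank_by(-18°): θ ← -107° -18° = -125°
crank pin P = (r cos θ, r sin θ) = (-22.369481, -31.946930)
h = r sin θ − e = -31.946930 − 14 = -45.946930
sin φ = h / L = -45.946930 / 129 = -0.35617775
φ = arcsin(-0.35617775) = -20.865643°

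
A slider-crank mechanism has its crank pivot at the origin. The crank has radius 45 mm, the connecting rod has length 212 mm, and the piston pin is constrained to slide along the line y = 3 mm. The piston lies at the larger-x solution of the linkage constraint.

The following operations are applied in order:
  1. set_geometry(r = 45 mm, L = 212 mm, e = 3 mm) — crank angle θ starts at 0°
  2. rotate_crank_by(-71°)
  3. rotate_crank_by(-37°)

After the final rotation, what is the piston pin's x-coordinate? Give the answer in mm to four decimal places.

193.0884

set_geometry: r = 45 mm, L = 212 mm, e = 3 mm; θ ← 0°
rotate_crank_by(-71°): θ ← 0° -71° = -71°
rotate_crank_by(-37°): θ ← -71° -37° = -108°
crank pin P = (r cos θ, r sin θ) = (-13.905765, -42.797543)
h = r sin θ − e = -42.797543 − 3 = -45.797543
x = r cos θ + √(L² − h²) = -13.905765 + √(44944.0 − 2097.4150) = -13.905765 + 206.994167 = 193.088402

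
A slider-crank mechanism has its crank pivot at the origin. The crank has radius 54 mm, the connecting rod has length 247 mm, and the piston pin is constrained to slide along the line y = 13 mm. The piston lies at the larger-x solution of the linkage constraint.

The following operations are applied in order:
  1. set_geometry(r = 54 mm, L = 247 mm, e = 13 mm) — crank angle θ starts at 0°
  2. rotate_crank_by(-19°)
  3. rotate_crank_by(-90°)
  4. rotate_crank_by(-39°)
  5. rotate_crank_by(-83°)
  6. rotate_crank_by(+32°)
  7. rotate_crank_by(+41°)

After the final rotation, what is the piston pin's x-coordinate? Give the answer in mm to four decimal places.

194.6867

set_geometry: r = 54 mm, L = 247 mm, e = 13 mm; θ ← 0°
rotate_crank_by(-19°): θ ← 0° -19° = -19°
rotate_crank_by(-90°): θ ← -19° -90° = -109°
rotate_crank_by(-39°): θ ← -109° -39° = -148°
rotate_crank_by(-83°): θ ← -148° -83° = -231°
rotate_crank_by(+32°): θ ← -231° +32° = -199°
rotate_crank_by(+41°): θ ← -199° +41° = -158°
crank pin P = (r cos θ, r sin θ) = (-50.067928, -20.228756)
h = r sin θ − e = -20.228756 − 13 = -33.228756
x = r cos θ + √(L² − h²) = -50.067928 + √(61009.0 − 1104.1502) = -50.067928 + 244.754673 = 194.686744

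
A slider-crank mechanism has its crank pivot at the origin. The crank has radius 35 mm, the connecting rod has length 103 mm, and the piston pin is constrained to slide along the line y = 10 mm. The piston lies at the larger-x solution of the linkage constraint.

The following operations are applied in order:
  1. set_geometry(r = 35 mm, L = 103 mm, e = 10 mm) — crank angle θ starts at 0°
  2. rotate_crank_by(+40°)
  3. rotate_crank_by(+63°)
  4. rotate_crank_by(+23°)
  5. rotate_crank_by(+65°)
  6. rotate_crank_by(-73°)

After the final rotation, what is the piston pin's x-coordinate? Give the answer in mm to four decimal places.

set_geometry: r = 35 mm, L = 103 mm, e = 10 mm; θ ← 0°
rotate_crank_by(+40°): θ ← 0° +40° = 40°
rotate_crank_by(+63°): θ ← 40° +63° = 103°
rotate_crank_by(+23°): θ ← 103° +23° = 126°
rotate_crank_by(+65°): θ ← 126° +65° = 191°
rotate_crank_by(-73°): θ ← 191° -73° = 118°
crank pin P = (r cos θ, r sin θ) = (-16.431505, 30.903166)
h = r sin θ − e = 30.903166 − 10 = 20.903166
x = r cos θ + √(L² − h²) = -16.431505 + √(10609.0 − 436.9423) = -16.431505 + 100.856619 = 84.425115

84.4251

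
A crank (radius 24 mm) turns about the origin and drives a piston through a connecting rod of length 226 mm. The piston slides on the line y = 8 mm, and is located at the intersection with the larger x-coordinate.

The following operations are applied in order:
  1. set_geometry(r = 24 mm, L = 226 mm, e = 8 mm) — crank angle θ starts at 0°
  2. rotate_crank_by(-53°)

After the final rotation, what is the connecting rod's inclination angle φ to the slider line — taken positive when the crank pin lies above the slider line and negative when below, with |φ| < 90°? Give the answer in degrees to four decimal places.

-6.9042

set_geometry: r = 24 mm, L = 226 mm, e = 8 mm; θ ← 0°
rotate_crank_by(-53°): θ ← 0° -53° = -53°
crank pin P = (r cos θ, r sin θ) = (14.443561, -19.167252)
h = r sin θ − e = -19.167252 − 8 = -27.167252
sin φ = h / L = -27.167252 / 226 = -0.12020908
φ = arcsin(-0.12020908) = -6.904169°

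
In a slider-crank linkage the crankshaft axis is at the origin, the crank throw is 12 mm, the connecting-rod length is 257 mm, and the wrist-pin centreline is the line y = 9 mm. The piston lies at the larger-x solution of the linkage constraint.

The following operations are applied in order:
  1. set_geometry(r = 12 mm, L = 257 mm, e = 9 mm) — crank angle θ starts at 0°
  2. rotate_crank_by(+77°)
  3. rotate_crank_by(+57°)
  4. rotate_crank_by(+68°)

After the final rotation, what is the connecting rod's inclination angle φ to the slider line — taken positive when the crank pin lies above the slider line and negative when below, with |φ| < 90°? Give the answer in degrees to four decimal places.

set_geometry: r = 12 mm, L = 257 mm, e = 9 mm; θ ← 0°
rotate_crank_by(+77°): θ ← 0° +77° = 77°
rotate_crank_by(+57°): θ ← 77° +57° = 134°
rotate_crank_by(+68°): θ ← 134° +68° = 202°
crank pin P = (r cos θ, r sin θ) = (-11.126206, -4.495279)
h = r sin θ − e = -4.495279 − 9 = -13.495279
sin φ = h / L = -13.495279 / 257 = -0.05251081
φ = arcsin(-0.05251081) = -3.010032°

-3.0100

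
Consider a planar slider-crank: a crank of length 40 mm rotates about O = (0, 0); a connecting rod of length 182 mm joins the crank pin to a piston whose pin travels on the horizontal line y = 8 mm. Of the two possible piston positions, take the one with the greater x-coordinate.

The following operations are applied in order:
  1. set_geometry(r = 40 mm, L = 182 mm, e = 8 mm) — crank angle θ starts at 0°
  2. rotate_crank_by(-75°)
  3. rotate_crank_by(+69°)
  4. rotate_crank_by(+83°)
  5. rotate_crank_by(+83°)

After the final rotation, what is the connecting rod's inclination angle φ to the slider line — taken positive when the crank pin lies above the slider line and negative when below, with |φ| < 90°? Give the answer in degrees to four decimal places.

set_geometry: r = 40 mm, L = 182 mm, e = 8 mm; θ ← 0°
rotate_crank_by(-75°): θ ← 0° -75° = -75°
rotate_crank_by(+69°): θ ← -75° +69° = -6°
rotate_crank_by(+83°): θ ← -6° +83° = 77°
rotate_crank_by(+83°): θ ← 77° +83° = 160°
crank pin P = (r cos θ, r sin θ) = (-37.587705, 13.680806)
h = r sin θ − e = 13.680806 − 8 = 5.680806
sin φ = h / L = 5.680806 / 182 = 0.03121322
φ = arcsin(0.03121322) = 1.788676°

1.7887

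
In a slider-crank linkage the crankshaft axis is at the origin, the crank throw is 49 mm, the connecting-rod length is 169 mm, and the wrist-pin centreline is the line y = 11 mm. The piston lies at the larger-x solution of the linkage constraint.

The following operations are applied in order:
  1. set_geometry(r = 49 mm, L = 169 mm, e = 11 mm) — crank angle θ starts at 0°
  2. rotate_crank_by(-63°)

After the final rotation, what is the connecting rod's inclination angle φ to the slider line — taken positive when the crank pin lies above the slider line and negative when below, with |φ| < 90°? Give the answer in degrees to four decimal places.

-18.8704

set_geometry: r = 49 mm, L = 169 mm, e = 11 mm; θ ← 0°
rotate_crank_by(-63°): θ ← 0° -63° = -63°
crank pin P = (r cos θ, r sin θ) = (22.245534, -43.659320)
h = r sin θ − e = -43.659320 − 11 = -54.659320
sin φ = h / L = -54.659320 / 169 = -0.32342793
φ = arcsin(-0.32342793) = -18.870359°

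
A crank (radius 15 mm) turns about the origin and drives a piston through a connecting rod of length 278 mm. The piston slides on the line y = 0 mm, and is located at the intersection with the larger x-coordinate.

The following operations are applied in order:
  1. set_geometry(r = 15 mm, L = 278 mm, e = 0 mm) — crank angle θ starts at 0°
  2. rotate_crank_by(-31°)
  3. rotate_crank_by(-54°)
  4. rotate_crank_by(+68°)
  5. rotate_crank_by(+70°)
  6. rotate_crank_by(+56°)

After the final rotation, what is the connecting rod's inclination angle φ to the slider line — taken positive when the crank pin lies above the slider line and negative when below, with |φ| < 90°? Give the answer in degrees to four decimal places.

2.9243

set_geometry: r = 15 mm, L = 278 mm, e = 0 mm; θ ← 0°
rotate_crank_by(-31°): θ ← 0° -31° = -31°
rotate_crank_by(-54°): θ ← -31° -54° = -85°
rotate_crank_by(+68°): θ ← -85° +68° = -17°
rotate_crank_by(+70°): θ ← -17° +70° = 53°
rotate_crank_by(+56°): θ ← 53° +56° = 109°
crank pin P = (r cos θ, r sin θ) = (-4.883522, 14.182779)
h = r sin θ − e = 14.182779 − 0 = 14.182779
sin φ = h / L = 14.182779 / 278 = 0.05101719
φ = arcsin(0.05101719) = 2.924339°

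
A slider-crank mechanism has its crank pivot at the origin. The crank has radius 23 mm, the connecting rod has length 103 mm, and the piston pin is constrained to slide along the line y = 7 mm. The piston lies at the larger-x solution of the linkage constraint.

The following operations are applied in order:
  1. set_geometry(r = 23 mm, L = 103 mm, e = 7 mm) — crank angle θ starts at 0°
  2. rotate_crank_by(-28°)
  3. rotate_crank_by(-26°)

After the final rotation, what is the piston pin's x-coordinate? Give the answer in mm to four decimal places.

set_geometry: r = 23 mm, L = 103 mm, e = 7 mm; θ ← 0°
rotate_crank_by(-28°): θ ← 0° -28° = -28°
rotate_crank_by(-26°): θ ← -28° -26° = -54°
crank pin P = (r cos θ, r sin θ) = (13.519061, -18.607391)
h = r sin θ − e = -18.607391 − 7 = -25.607391
x = r cos θ + √(L² − h²) = 13.519061 + √(10609.0 − 655.7385) = 13.519061 + 99.766034 = 113.285095

113.2851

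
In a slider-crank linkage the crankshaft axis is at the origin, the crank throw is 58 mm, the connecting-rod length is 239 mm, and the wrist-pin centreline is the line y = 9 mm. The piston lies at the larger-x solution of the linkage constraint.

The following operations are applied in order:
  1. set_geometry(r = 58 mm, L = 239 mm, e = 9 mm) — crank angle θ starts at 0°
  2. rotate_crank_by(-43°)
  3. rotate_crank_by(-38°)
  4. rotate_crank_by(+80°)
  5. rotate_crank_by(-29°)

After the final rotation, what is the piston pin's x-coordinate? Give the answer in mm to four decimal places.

286.1892

set_geometry: r = 58 mm, L = 239 mm, e = 9 mm; θ ← 0°
rotate_crank_by(-43°): θ ← 0° -43° = -43°
rotate_crank_by(-38°): θ ← -43° -38° = -81°
rotate_crank_by(+80°): θ ← -81° +80° = -1°
rotate_crank_by(-29°): θ ← -1° -29° = -30°
crank pin P = (r cos θ, r sin θ) = (50.229473, -29.000000)
h = r sin θ − e = -29.000000 − 9 = -38.000000
x = r cos θ + √(L² − h²) = 50.229473 + √(57121.0 − 1444.0000) = 50.229473 + 235.959742 = 286.189216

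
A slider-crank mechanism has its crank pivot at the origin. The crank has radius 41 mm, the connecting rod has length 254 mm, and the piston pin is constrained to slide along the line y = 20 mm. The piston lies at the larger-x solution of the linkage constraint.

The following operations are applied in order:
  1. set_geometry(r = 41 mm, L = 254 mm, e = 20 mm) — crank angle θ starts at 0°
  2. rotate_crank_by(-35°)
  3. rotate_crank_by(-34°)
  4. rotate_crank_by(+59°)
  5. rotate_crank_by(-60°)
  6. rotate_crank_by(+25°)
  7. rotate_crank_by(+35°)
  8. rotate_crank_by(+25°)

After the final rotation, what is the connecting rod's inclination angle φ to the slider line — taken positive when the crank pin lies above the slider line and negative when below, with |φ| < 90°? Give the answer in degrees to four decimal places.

-2.1183

set_geometry: r = 41 mm, L = 254 mm, e = 20 mm; θ ← 0°
rotate_crank_by(-35°): θ ← 0° -35° = -35°
rotate_crank_by(-34°): θ ← -35° -34° = -69°
rotate_crank_by(+59°): θ ← -69° +59° = -10°
rotate_crank_by(-60°): θ ← -10° -60° = -70°
rotate_crank_by(+25°): θ ← -70° +25° = -45°
rotate_crank_by(+35°): θ ← -45° +35° = -10°
rotate_crank_by(+25°): θ ← -10° +25° = 15°
crank pin P = (r cos θ, r sin θ) = (39.602959, 10.611581)
h = r sin θ − e = 10.611581 − 20 = -9.388419
sin φ = h / L = -9.388419 / 254 = -0.03696228
φ = arcsin(-0.03696228) = -2.118265°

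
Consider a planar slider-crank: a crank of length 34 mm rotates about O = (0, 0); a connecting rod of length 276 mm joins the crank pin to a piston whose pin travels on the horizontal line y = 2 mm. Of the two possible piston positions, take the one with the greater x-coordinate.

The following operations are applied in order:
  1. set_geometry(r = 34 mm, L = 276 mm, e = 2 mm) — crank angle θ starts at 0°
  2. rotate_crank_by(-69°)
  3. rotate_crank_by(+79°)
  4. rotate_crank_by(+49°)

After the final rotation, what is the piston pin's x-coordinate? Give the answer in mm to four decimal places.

292.1733

set_geometry: r = 34 mm, L = 276 mm, e = 2 mm; θ ← 0°
rotate_crank_by(-69°): θ ← 0° -69° = -69°
rotate_crank_by(+79°): θ ← -69° +79° = 10°
rotate_crank_by(+49°): θ ← 10° +49° = 59°
crank pin P = (r cos θ, r sin θ) = (17.511295, 29.143688)
h = r sin θ − e = 29.143688 − 2 = 27.143688
x = r cos θ + √(L² − h²) = 17.511295 + √(76176.0 − 736.7798) = 17.511295 + 274.662011 = 292.173305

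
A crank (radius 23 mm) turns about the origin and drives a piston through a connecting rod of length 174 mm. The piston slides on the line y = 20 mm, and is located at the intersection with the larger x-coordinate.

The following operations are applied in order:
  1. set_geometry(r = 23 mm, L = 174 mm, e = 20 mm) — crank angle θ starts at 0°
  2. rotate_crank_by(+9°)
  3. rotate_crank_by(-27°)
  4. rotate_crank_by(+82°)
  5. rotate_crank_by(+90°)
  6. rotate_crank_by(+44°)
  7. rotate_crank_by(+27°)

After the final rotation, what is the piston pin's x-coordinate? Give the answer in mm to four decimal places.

153.9157

set_geometry: r = 23 mm, L = 174 mm, e = 20 mm; θ ← 0°
rotate_crank_by(+9°): θ ← 0° +9° = 9°
rotate_crank_by(-27°): θ ← 9° -27° = -18°
rotate_crank_by(+82°): θ ← -18° +82° = 64°
rotate_crank_by(+90°): θ ← 64° +90° = 154°
rotate_crank_by(+44°): θ ← 154° +44° = 198°
rotate_crank_by(+27°): θ ← 198° +27° = 225°
crank pin P = (r cos θ, r sin θ) = (-16.263456, -16.263456)
h = r sin θ − e = -16.263456 − 20 = -36.263456
x = r cos θ + √(L² − h²) = -16.263456 + √(30276.0 − 1315.0382) = -16.263456 + 170.179205 = 153.915749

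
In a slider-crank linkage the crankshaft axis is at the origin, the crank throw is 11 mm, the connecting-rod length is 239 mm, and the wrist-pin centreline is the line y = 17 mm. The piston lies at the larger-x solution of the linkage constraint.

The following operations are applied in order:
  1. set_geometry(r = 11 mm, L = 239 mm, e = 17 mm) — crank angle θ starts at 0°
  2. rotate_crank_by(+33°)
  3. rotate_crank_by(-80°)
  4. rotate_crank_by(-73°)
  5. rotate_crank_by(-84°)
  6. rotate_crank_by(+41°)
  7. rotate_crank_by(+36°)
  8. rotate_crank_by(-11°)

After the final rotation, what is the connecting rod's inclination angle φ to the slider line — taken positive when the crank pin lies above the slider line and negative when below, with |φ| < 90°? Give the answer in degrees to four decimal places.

-5.8501

set_geometry: r = 11 mm, L = 239 mm, e = 17 mm; θ ← 0°
rotate_crank_by(+33°): θ ← 0° +33° = 33°
rotate_crank_by(-80°): θ ← 33° -80° = -47°
rotate_crank_by(-73°): θ ← -47° -73° = -120°
rotate_crank_by(-84°): θ ← -120° -84° = -204°
rotate_crank_by(+41°): θ ← -204° +41° = -163°
rotate_crank_by(+36°): θ ← -163° +36° = -127°
rotate_crank_by(-11°): θ ← -127° -11° = -138°
crank pin P = (r cos θ, r sin θ) = (-8.174593, -7.360437)
h = r sin θ − e = -7.360437 − 17 = -24.360437
sin φ = h / L = -24.360437 / 239 = -0.10192651
φ = arcsin(-0.10192651) = -5.850119°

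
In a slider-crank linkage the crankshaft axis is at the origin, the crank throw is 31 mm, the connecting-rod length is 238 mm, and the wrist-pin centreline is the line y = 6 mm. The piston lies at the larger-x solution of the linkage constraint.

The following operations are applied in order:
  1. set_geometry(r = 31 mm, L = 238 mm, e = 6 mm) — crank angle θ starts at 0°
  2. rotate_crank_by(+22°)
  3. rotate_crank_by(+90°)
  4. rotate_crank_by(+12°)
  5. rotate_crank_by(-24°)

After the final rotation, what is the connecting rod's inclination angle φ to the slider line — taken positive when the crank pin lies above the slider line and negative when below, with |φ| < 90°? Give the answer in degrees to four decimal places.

set_geometry: r = 31 mm, L = 238 mm, e = 6 mm; θ ← 0°
rotate_crank_by(+22°): θ ← 0° +22° = 22°
rotate_crank_by(+90°): θ ← 22° +90° = 112°
rotate_crank_by(+12°): θ ← 112° +12° = 124°
rotate_crank_by(-24°): θ ← 124° -24° = 100°
crank pin P = (r cos θ, r sin θ) = (-5.383094, 30.529040)
h = r sin θ − e = 30.529040 − 6 = 24.529040
sin φ = h / L = 24.529040 / 238 = 0.10306319
φ = arcsin(0.10306319) = 5.915590°

5.9156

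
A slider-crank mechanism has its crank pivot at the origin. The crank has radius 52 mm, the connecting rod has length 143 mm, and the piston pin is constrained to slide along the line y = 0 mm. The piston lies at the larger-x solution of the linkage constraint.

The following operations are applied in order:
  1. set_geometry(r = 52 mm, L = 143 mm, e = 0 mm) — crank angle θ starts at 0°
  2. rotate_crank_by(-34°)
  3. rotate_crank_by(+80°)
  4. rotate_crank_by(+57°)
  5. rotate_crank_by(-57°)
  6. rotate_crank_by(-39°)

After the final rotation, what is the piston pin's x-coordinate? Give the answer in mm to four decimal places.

194.4719

set_geometry: r = 52 mm, L = 143 mm, e = 0 mm; θ ← 0°
rotate_crank_by(-34°): θ ← 0° -34° = -34°
rotate_crank_by(+80°): θ ← -34° +80° = 46°
rotate_crank_by(+57°): θ ← 46° +57° = 103°
rotate_crank_by(-57°): θ ← 103° -57° = 46°
rotate_crank_by(-39°): θ ← 46° -39° = 7°
crank pin P = (r cos θ, r sin θ) = (51.612400, 6.337206)
h = r sin θ − e = 6.337206 − 0 = 6.337206
x = r cos θ + √(L² − h²) = 51.612400 + √(20449.0 − 40.1602) = 51.612400 + 142.859511 = 194.471911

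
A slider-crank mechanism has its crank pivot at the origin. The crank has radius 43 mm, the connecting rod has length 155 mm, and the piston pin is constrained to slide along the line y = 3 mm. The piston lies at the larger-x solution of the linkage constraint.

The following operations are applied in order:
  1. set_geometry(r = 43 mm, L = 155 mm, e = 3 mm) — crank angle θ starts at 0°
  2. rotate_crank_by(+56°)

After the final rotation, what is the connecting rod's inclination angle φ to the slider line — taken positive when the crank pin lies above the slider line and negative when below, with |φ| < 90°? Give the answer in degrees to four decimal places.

12.1596

set_geometry: r = 43 mm, L = 155 mm, e = 3 mm; θ ← 0°
rotate_crank_by(+56°): θ ← 0° +56° = 56°
crank pin P = (r cos θ, r sin θ) = (24.045295, 35.648616)
h = r sin θ − e = 35.648616 − 3 = 32.648616
sin φ = h / L = 32.648616 / 155 = 0.21063623
φ = arcsin(0.21063623) = 12.159640°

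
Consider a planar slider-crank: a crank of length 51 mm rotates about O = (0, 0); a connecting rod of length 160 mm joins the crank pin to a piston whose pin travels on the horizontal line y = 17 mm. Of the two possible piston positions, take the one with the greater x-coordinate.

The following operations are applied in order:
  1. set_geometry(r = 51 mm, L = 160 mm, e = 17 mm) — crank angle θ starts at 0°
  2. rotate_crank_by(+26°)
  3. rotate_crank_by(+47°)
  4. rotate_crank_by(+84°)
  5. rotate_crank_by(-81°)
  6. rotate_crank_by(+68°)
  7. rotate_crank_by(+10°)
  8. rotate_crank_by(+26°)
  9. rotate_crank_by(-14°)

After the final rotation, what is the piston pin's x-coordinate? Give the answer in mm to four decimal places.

110.4470

set_geometry: r = 51 mm, L = 160 mm, e = 17 mm; θ ← 0°
rotate_crank_by(+26°): θ ← 0° +26° = 26°
rotate_crank_by(+47°): θ ← 26° +47° = 73°
rotate_crank_by(+84°): θ ← 73° +84° = 157°
rotate_crank_by(-81°): θ ← 157° -81° = 76°
rotate_crank_by(+68°): θ ← 76° +68° = 144°
rotate_crank_by(+10°): θ ← 144° +10° = 154°
rotate_crank_by(+26°): θ ← 154° +26° = 180°
rotate_crank_by(-14°): θ ← 180° -14° = 166°
crank pin P = (r cos θ, r sin θ) = (-49.485082, 12.338017)
h = r sin θ − e = 12.338017 − 17 = -4.661983
x = r cos θ + √(L² − h²) = -49.485082 + √(25600.0 − 21.7341) = -49.485082 + 159.932067 = 110.446985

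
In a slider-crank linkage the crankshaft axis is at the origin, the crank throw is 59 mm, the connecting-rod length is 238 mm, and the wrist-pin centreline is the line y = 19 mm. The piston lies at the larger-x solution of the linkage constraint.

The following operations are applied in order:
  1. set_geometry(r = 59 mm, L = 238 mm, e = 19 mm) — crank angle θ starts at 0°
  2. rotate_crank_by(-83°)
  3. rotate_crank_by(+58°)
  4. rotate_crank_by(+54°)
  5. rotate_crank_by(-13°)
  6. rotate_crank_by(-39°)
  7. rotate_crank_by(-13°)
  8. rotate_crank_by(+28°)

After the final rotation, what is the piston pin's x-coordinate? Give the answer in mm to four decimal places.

set_geometry: r = 59 mm, L = 238 mm, e = 19 mm; θ ← 0°
rotate_crank_by(-83°): θ ← 0° -83° = -83°
rotate_crank_by(+58°): θ ← -83° +58° = -25°
rotate_crank_by(+54°): θ ← -25° +54° = 29°
rotate_crank_by(-13°): θ ← 29° -13° = 16°
rotate_crank_by(-39°): θ ← 16° -39° = -23°
rotate_crank_by(-13°): θ ← -23° -13° = -36°
rotate_crank_by(+28°): θ ← -36° +28° = -8°
crank pin P = (r cos θ, r sin θ) = (58.425816, -8.211213)
h = r sin θ − e = -8.211213 − 19 = -27.211213
x = r cos θ + √(L² − h²) = 58.425816 + √(56644.0 − 740.4501) = 58.425816 + 236.439315 = 294.865132

294.8651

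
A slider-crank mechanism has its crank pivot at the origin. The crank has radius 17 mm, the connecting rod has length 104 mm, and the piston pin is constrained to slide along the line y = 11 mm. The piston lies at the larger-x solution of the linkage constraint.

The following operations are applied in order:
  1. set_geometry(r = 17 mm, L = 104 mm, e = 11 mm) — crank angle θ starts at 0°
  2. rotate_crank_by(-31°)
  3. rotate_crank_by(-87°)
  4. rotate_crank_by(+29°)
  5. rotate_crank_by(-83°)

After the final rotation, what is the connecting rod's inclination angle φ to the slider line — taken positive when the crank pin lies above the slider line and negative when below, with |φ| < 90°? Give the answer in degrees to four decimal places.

-7.3840

set_geometry: r = 17 mm, L = 104 mm, e = 11 mm; θ ← 0°
rotate_crank_by(-31°): θ ← 0° -31° = -31°
rotate_crank_by(-87°): θ ← -31° -87° = -118°
rotate_crank_by(+29°): θ ← -118° +29° = -89°
rotate_crank_by(-83°): θ ← -89° -83° = -172°
crank pin P = (r cos θ, r sin θ) = (-16.834557, -2.365943)
h = r sin θ − e = -2.365943 − 11 = -13.365943
sin φ = h / L = -13.365943 / 104 = -0.12851868
φ = arcsin(-0.12851868) = -7.384001°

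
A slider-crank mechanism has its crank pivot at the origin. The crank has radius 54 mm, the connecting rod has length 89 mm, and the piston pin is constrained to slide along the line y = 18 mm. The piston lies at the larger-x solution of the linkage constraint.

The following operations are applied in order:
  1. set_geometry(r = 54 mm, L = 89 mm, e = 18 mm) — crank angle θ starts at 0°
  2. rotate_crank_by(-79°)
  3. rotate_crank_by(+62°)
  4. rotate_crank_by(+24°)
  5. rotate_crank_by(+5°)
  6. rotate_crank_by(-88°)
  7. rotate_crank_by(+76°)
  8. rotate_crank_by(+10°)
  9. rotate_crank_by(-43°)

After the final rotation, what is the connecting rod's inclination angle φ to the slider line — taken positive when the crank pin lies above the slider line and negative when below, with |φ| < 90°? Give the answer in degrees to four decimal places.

set_geometry: r = 54 mm, L = 89 mm, e = 18 mm; θ ← 0°
rotate_crank_by(-79°): θ ← 0° -79° = -79°
rotate_crank_by(+62°): θ ← -79° +62° = -17°
rotate_crank_by(+24°): θ ← -17° +24° = 7°
rotate_crank_by(+5°): θ ← 7° +5° = 12°
rotate_crank_by(-88°): θ ← 12° -88° = -76°
rotate_crank_by(+76°): θ ← -76° +76° = 0°
rotate_crank_by(+10°): θ ← 0° +10° = 10°
rotate_crank_by(-43°): θ ← 10° -43° = -33°
crank pin P = (r cos θ, r sin θ) = (45.288211, -29.410508)
h = r sin θ − e = -29.410508 − 18 = -47.410508
sin φ = h / L = -47.410508 / 89 = -0.53270234
φ = arcsin(-0.53270234) = -32.188223°

-32.1882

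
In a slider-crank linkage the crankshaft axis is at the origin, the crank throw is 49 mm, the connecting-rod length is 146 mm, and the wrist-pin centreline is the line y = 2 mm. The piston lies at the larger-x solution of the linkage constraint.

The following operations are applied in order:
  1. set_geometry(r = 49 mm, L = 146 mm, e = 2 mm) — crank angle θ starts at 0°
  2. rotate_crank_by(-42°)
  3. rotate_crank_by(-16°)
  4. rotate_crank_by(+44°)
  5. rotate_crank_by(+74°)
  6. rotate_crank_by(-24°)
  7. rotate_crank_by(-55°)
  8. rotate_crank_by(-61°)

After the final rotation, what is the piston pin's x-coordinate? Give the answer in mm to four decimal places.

set_geometry: r = 49 mm, L = 146 mm, e = 2 mm; θ ← 0°
rotate_crank_by(-42°): θ ← 0° -42° = -42°
rotate_crank_by(-16°): θ ← -42° -16° = -58°
rotate_crank_by(+44°): θ ← -58° +44° = -14°
rotate_crank_by(+74°): θ ← -14° +74° = 60°
rotate_crank_by(-24°): θ ← 60° -24° = 36°
rotate_crank_by(-55°): θ ← 36° -55° = -19°
rotate_crank_by(-61°): θ ← -19° -61° = -80°
crank pin P = (r cos θ, r sin θ) = (8.508761, -48.255580)
h = r sin θ − e = -48.255580 − 2 = -50.255580
x = r cos θ + √(L² − h²) = 8.508761 + √(21316.0 − 2525.6233) = 8.508761 + 137.077995 = 145.586756

145.5868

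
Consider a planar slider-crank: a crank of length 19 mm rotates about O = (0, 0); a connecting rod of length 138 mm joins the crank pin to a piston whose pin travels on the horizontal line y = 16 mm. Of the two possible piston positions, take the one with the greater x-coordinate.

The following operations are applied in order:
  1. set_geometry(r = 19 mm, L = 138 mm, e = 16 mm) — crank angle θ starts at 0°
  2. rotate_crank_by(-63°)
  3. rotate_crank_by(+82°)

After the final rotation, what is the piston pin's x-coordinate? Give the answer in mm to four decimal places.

set_geometry: r = 19 mm, L = 138 mm, e = 16 mm; θ ← 0°
rotate_crank_by(-63°): θ ← 0° -63° = -63°
rotate_crank_by(+82°): θ ← -63° +82° = 19°
crank pin P = (r cos θ, r sin θ) = (17.964853, 6.185795)
h = r sin θ − e = 6.185795 − 16 = -9.814205
x = r cos θ + √(L² − h²) = 17.964853 + √(19044.0 − 96.3186) = 17.964853 + 137.650577 = 155.615430

155.6154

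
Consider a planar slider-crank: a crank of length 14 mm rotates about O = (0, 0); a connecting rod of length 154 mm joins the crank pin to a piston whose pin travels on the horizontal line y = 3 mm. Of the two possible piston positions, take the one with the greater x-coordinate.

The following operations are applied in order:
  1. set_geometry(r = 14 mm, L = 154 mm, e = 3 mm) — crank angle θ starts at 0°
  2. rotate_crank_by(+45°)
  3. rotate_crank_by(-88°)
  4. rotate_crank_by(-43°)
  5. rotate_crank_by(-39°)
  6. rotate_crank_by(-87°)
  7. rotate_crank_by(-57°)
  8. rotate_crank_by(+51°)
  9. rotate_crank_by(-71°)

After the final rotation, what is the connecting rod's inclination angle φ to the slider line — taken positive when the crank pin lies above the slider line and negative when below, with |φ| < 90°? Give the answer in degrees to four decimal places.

set_geometry: r = 14 mm, L = 154 mm, e = 3 mm; θ ← 0°
rotate_crank_by(+45°): θ ← 0° +45° = 45°
rotate_crank_by(-88°): θ ← 45° -88° = -43°
rotate_crank_by(-43°): θ ← -43° -43° = -86°
rotate_crank_by(-39°): θ ← -86° -39° = -125°
rotate_crank_by(-87°): θ ← -125° -87° = -212°
rotate_crank_by(-57°): θ ← -212° -57° = -269°
rotate_crank_by(+51°): θ ← -269° +51° = -218°
rotate_crank_by(-71°): θ ← -218° -71° = -289°
crank pin P = (r cos θ, r sin θ) = (4.557954, 13.237260)
h = r sin θ − e = 13.237260 − 3 = 10.237260
sin φ = h / L = 10.237260 / 154 = 0.06647571
φ = arcsin(0.06647571) = 3.811589°

3.8116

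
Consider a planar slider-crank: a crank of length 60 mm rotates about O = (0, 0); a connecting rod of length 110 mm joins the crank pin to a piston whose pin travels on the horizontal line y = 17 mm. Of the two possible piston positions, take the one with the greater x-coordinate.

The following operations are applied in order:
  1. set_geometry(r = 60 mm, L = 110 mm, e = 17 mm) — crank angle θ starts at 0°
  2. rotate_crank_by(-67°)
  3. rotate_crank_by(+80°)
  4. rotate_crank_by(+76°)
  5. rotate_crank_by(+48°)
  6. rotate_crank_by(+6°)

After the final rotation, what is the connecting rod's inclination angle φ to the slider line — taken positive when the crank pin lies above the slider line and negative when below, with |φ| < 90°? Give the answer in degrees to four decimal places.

10.0040

set_geometry: r = 60 mm, L = 110 mm, e = 17 mm; θ ← 0°
rotate_crank_by(-67°): θ ← 0° -67° = -67°
rotate_crank_by(+80°): θ ← -67° +80° = 13°
rotate_crank_by(+76°): θ ← 13° +76° = 89°
rotate_crank_by(+48°): θ ← 89° +48° = 137°
rotate_crank_by(+6°): θ ← 137° +6° = 143°
crank pin P = (r cos θ, r sin θ) = (-47.918131, 36.108901)
h = r sin θ − e = 36.108901 − 17 = 19.108901
sin φ = h / L = 19.108901 / 110 = 0.17371729
φ = arcsin(0.17371729) = 10.004021°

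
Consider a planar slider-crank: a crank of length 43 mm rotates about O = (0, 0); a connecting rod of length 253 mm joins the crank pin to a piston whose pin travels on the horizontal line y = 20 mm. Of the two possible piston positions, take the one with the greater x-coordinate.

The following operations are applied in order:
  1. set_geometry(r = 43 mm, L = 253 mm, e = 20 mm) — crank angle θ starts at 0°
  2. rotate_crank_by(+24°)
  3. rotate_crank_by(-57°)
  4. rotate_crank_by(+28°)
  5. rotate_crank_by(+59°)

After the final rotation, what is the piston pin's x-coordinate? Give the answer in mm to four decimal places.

set_geometry: r = 43 mm, L = 253 mm, e = 20 mm; θ ← 0°
rotate_crank_by(+24°): θ ← 0° +24° = 24°
rotate_crank_by(-57°): θ ← 24° -57° = -33°
rotate_crank_by(+28°): θ ← -33° +28° = -5°
rotate_crank_by(+59°): θ ← -5° +59° = 54°
crank pin P = (r cos θ, r sin θ) = (25.274766, 34.787731)
h = r sin θ − e = 34.787731 − 20 = 14.787731
x = r cos θ + √(L² − h²) = 25.274766 + √(64009.0 − 218.6770) = 25.274766 + 252.567462 = 277.842228

277.8422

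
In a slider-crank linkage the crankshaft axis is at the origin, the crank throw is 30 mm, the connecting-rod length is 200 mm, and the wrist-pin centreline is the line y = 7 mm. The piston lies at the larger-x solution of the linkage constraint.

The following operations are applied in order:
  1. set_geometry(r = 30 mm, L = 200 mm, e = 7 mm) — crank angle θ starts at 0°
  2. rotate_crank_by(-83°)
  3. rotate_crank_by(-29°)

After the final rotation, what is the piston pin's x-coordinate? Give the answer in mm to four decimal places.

set_geometry: r = 30 mm, L = 200 mm, e = 7 mm; θ ← 0°
rotate_crank_by(-83°): θ ← 0° -83° = -83°
rotate_crank_by(-29°): θ ← -83° -29° = -112°
crank pin P = (r cos θ, r sin θ) = (-11.238198, -27.815516)
h = r sin θ − e = -27.815516 − 7 = -34.815516
x = r cos θ + √(L² − h²) = -11.238198 + √(40000.0 − 1212.1201) = -11.238198 + 196.946388 = 185.708191

185.7082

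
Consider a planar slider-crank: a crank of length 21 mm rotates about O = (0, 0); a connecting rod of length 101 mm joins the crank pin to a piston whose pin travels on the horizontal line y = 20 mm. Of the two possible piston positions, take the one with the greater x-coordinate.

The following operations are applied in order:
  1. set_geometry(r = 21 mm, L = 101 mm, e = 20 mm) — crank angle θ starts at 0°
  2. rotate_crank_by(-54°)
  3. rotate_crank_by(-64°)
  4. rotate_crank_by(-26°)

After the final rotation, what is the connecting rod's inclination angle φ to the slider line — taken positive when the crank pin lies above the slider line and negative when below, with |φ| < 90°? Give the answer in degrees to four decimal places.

set_geometry: r = 21 mm, L = 101 mm, e = 20 mm; θ ← 0°
rotate_crank_by(-54°): θ ← 0° -54° = -54°
rotate_crank_by(-64°): θ ← -54° -64° = -118°
rotate_crank_by(-26°): θ ← -118° -26° = -144°
crank pin P = (r cos θ, r sin θ) = (-16.989357, -12.343490)
h = r sin θ − e = -12.343490 − 20 = -32.343490
sin φ = h / L = -32.343490 / 101 = -0.32023258
φ = arcsin(-0.32023258) = -18.676991°

-18.6770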